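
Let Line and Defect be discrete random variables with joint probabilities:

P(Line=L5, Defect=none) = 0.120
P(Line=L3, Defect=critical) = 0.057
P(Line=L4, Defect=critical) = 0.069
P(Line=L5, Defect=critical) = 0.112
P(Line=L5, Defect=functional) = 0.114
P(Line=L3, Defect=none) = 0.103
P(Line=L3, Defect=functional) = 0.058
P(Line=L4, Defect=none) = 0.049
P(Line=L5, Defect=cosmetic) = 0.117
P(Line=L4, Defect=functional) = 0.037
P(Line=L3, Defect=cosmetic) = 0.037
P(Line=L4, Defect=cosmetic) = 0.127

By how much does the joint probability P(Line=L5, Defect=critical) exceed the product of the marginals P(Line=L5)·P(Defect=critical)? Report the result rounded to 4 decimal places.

P(Line=L5) = 0.120 + 0.117 + 0.114 + 0.112 = 0.463.
P(Defect=critical) = 0.057 + 0.069 + 0.112 = 0.238.
P(Line=L5, Defect=critical) − P(Line=L5)P(Defect=critical) = 0.112 − 0.463×0.238 = 0.0018.

0.0018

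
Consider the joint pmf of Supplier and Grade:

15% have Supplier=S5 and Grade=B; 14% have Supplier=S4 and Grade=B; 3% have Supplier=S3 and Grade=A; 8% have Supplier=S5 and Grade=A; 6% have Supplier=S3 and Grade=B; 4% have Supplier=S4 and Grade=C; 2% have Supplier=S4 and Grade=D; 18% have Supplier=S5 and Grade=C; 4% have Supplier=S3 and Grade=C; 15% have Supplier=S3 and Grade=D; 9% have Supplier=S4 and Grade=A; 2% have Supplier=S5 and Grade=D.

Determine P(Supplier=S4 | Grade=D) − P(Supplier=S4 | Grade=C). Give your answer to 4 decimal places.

P(Grade=D) = 0.15 + 0.02 + 0.02 = 0.19; P(Supplier=S4 | Grade=D) = 0.02/0.19 = 0.10526.
P(Grade=C) = 0.04 + 0.04 + 0.18 = 0.26; P(Supplier=S4 | Grade=C) = 0.04/0.26 = 0.15385.
Difference = -0.0486.

-0.0486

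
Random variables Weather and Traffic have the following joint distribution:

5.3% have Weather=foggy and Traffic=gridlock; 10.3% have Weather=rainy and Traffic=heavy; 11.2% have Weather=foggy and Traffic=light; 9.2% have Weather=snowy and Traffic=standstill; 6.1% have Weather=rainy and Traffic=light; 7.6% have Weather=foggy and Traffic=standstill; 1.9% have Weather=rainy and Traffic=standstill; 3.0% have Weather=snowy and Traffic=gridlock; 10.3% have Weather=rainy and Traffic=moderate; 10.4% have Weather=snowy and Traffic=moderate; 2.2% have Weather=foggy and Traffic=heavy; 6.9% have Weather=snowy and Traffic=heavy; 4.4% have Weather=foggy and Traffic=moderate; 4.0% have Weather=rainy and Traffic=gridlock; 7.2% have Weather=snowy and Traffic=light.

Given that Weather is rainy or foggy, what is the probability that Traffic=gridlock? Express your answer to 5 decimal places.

0.14692

P(Weather=rainy) = 0.061 + 0.103 + 0.103 + 0.040 + 0.019 = 0.326.
P(Weather=foggy) = 0.112 + 0.044 + 0.022 + 0.053 + 0.076 = 0.307.
P(Weather ∈ {rainy, foggy}) = 0.326 + 0.307 = 0.633; P(Traffic=gridlock, Weather ∈ {rainy, foggy}) = 0.040 + 0.053 = 0.093.
P(Traffic=gridlock | Weather ∈ {rainy, foggy}) = 0.093/0.633 = 0.14692.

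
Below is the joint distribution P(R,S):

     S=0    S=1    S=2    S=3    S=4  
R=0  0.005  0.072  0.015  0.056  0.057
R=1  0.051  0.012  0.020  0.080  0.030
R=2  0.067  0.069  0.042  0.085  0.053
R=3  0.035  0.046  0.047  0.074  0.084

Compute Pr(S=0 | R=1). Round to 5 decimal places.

0.26425

P(R=1) = 0.051 + 0.012 + 0.020 + 0.080 + 0.030 = 0.193.
P(S=0 | R=1) = 0.051/0.193 = 0.26425.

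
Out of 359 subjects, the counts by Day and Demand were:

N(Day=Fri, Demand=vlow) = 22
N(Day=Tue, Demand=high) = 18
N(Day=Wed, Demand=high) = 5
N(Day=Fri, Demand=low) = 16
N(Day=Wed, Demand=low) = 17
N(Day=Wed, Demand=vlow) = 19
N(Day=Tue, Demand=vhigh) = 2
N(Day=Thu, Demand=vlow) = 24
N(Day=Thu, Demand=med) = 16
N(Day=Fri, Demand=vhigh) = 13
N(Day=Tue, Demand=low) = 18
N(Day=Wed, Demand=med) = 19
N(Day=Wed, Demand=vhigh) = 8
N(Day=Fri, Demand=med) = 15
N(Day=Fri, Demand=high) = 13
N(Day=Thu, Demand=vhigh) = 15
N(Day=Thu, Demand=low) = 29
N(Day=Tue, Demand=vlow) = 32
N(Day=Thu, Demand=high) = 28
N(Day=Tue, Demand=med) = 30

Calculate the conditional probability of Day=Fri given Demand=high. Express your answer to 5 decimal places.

Total with Demand=high: 18 + 5 + 28 + 13 = 64.
P(Day=Fri | Demand=high) = 13/64 = 0.20313.

0.20313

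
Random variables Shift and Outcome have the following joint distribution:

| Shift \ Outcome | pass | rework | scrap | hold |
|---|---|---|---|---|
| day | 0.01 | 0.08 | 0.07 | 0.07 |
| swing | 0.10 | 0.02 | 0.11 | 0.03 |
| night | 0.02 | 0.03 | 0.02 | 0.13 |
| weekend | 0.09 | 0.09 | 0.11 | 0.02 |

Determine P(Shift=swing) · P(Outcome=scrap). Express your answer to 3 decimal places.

0.081

P(Shift=swing) = 0.10 + 0.02 + 0.11 + 0.03 = 0.26.
P(Outcome=scrap) = 0.07 + 0.11 + 0.02 + 0.11 = 0.31.
Product: 0.26 × 0.31 = 0.081.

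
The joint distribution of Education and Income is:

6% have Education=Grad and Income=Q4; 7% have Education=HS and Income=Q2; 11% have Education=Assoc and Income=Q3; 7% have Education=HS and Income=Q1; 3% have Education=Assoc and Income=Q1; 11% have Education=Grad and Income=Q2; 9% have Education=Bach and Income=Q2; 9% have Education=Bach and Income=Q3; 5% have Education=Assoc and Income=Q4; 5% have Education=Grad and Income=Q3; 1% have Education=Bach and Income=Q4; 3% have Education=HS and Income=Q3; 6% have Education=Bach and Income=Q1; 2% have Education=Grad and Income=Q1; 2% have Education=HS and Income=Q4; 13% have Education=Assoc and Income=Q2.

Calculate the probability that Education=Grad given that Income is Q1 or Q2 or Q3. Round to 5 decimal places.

P(Income=Q1) = 0.07 + 0.03 + 0.06 + 0.02 = 0.18.
P(Income=Q2) = 0.07 + 0.13 + 0.09 + 0.11 = 0.40.
P(Income=Q3) = 0.03 + 0.11 + 0.09 + 0.05 = 0.28.
P(Income ∈ {Q1, Q2, Q3}) = 0.18 + 0.40 + 0.28 = 0.86; P(Education=Grad, Income ∈ {Q1, Q2, Q3}) = 0.02 + 0.11 + 0.05 = 0.18.
P(Education=Grad | Income ∈ {Q1, Q2, Q3}) = 0.18/0.86 = 0.20930.

0.20930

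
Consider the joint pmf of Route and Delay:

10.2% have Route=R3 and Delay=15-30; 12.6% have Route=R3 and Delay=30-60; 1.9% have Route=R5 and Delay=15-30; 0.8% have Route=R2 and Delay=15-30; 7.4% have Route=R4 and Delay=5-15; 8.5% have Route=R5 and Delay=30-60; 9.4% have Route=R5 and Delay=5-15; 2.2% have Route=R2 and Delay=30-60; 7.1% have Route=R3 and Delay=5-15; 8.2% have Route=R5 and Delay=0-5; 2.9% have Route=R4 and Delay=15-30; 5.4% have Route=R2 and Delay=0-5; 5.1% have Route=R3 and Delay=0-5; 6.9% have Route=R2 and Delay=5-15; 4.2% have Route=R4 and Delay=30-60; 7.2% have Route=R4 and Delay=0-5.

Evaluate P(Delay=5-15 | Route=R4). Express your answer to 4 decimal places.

0.3410

P(Route=R4) = 0.072 + 0.074 + 0.029 + 0.042 = 0.217.
P(Delay=5-15 | Route=R4) = 0.074/0.217 = 0.3410.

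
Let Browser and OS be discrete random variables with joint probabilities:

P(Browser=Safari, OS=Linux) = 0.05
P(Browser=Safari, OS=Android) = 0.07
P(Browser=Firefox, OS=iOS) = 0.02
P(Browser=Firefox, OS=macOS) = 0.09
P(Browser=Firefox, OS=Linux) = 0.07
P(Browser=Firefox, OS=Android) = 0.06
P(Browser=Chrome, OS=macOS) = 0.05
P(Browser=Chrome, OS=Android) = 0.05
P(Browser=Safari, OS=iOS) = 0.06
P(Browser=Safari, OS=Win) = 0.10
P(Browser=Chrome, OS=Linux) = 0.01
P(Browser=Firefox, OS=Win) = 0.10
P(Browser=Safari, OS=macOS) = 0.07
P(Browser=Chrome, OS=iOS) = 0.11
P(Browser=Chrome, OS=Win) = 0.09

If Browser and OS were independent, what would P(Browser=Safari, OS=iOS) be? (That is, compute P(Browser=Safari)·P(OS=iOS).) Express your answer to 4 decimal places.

0.0665

P(Browser=Safari) = 0.10 + 0.07 + 0.05 + 0.06 + 0.07 = 0.35.
P(OS=iOS) = 0.11 + 0.02 + 0.06 = 0.19.
Product: 0.35 × 0.19 = 0.0665.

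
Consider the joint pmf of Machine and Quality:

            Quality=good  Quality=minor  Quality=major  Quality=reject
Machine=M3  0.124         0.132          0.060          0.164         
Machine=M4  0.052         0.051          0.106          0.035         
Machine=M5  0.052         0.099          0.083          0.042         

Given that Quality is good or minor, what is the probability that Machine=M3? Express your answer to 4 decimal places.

P(Quality=good) = 0.124 + 0.052 + 0.052 = 0.228.
P(Quality=minor) = 0.132 + 0.051 + 0.099 = 0.282.
P(Quality ∈ {good, minor}) = 0.228 + 0.282 = 0.510; P(Machine=M3, Quality ∈ {good, minor}) = 0.124 + 0.132 = 0.256.
P(Machine=M3 | Quality ∈ {good, minor}) = 0.256/0.510 = 0.5020.

0.5020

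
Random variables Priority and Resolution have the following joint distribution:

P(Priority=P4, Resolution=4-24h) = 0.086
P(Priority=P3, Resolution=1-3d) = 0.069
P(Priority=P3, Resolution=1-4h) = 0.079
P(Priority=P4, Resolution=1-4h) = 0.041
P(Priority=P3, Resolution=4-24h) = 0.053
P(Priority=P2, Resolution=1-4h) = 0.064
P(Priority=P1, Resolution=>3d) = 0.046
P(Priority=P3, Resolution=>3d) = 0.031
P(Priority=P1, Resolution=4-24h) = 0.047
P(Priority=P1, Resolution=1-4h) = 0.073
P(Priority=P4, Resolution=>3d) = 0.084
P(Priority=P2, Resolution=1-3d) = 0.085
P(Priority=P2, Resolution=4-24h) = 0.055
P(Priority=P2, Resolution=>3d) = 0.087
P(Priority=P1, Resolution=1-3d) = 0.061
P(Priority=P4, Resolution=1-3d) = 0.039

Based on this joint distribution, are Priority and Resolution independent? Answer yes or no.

P(Priority=P3) = 0.232 and P(Resolution=>3d) = 0.248, so their product is 0.05754, but P(Priority=P3, Resolution=>3d) = 0.031. Since these differ, Priority and Resolution are not independent.

no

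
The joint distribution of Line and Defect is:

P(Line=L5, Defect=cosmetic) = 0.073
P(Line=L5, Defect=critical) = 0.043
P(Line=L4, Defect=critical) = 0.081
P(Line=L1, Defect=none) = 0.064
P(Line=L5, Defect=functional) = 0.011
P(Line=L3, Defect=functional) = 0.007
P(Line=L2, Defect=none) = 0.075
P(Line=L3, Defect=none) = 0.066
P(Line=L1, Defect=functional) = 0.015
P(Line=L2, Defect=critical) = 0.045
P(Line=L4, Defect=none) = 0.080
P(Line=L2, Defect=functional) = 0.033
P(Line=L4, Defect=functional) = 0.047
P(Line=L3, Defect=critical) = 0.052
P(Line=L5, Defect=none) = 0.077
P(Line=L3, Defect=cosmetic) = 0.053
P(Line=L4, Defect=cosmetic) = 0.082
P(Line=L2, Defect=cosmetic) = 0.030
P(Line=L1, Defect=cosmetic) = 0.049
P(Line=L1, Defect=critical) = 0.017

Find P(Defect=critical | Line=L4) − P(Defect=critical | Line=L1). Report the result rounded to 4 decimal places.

P(Line=L4) = 0.080 + 0.082 + 0.047 + 0.081 = 0.290; P(Defect=critical | Line=L4) = 0.081/0.290 = 0.27931.
P(Line=L1) = 0.064 + 0.049 + 0.015 + 0.017 = 0.145; P(Defect=critical | Line=L1) = 0.017/0.145 = 0.11724.
Difference = 0.1621.

0.1621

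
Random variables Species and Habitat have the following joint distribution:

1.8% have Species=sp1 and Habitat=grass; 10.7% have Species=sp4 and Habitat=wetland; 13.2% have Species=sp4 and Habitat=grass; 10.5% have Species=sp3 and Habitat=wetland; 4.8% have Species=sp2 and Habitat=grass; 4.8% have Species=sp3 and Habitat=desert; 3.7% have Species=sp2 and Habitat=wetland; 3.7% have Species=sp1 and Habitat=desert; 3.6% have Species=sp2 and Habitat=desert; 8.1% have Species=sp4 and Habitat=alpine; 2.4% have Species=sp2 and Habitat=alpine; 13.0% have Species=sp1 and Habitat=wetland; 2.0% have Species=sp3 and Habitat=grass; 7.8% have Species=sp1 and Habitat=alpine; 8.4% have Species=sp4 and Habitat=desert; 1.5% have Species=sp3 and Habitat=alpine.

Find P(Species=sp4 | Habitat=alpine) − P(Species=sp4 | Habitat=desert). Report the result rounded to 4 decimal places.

P(Habitat=alpine) = 0.078 + 0.024 + 0.015 + 0.081 = 0.198; P(Species=sp4 | Habitat=alpine) = 0.081/0.198 = 0.40909.
P(Habitat=desert) = 0.037 + 0.036 + 0.048 + 0.084 = 0.205; P(Species=sp4 | Habitat=desert) = 0.084/0.205 = 0.40976.
Difference = -0.0007.

-0.0007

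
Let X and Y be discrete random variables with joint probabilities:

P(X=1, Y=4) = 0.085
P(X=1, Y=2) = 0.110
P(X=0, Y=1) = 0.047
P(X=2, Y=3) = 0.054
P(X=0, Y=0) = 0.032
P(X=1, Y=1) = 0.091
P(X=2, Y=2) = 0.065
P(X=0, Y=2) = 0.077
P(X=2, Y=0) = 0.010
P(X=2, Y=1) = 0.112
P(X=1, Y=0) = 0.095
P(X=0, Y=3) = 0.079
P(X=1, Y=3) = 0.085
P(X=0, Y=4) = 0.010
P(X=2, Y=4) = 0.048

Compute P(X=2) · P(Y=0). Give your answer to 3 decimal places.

0.040

P(X=2) = 0.010 + 0.112 + 0.065 + 0.054 + 0.048 = 0.289.
P(Y=0) = 0.032 + 0.095 + 0.010 = 0.137.
Product: 0.289 × 0.137 = 0.040.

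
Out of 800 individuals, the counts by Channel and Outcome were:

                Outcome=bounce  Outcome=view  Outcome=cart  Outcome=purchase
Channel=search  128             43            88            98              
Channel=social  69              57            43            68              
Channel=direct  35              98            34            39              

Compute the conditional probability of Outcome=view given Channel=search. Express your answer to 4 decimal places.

Total with Channel=search: 128 + 43 + 88 + 98 = 357.
P(Outcome=view | Channel=search) = 43/357 = 0.1204.

0.1204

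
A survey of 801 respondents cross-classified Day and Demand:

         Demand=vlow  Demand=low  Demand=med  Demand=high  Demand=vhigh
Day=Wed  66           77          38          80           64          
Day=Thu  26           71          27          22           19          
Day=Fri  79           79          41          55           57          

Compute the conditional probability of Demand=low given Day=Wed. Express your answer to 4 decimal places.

0.2369

Total with Day=Wed: 66 + 77 + 38 + 80 + 64 = 325.
P(Demand=low | Day=Wed) = 77/325 = 0.2369.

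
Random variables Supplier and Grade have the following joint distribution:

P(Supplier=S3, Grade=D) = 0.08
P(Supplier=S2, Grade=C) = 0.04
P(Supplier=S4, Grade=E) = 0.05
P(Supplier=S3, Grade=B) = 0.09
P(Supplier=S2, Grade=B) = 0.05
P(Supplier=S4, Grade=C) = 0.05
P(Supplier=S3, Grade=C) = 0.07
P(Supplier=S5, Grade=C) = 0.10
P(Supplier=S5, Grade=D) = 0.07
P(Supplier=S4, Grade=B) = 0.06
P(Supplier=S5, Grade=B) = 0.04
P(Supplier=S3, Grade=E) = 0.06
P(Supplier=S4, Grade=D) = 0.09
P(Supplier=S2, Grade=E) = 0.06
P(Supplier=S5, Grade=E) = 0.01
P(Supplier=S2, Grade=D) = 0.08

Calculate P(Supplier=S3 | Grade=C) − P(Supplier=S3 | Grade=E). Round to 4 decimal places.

P(Grade=C) = 0.04 + 0.07 + 0.05 + 0.10 = 0.26; P(Supplier=S3 | Grade=C) = 0.07/0.26 = 0.26923.
P(Grade=E) = 0.06 + 0.06 + 0.05 + 0.01 = 0.18; P(Supplier=S3 | Grade=E) = 0.06/0.18 = 0.33333.
Difference = -0.0641.

-0.0641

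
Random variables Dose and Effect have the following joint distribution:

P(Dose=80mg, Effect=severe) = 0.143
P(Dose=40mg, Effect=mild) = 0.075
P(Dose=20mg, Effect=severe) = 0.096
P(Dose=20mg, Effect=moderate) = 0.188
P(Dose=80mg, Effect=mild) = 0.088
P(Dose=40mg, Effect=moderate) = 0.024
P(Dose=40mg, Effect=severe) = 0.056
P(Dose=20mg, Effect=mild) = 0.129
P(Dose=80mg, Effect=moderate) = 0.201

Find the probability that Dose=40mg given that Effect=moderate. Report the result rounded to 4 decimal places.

0.0581

P(Effect=moderate) = 0.188 + 0.024 + 0.201 = 0.413.
P(Dose=40mg | Effect=moderate) = 0.024/0.413 = 0.0581.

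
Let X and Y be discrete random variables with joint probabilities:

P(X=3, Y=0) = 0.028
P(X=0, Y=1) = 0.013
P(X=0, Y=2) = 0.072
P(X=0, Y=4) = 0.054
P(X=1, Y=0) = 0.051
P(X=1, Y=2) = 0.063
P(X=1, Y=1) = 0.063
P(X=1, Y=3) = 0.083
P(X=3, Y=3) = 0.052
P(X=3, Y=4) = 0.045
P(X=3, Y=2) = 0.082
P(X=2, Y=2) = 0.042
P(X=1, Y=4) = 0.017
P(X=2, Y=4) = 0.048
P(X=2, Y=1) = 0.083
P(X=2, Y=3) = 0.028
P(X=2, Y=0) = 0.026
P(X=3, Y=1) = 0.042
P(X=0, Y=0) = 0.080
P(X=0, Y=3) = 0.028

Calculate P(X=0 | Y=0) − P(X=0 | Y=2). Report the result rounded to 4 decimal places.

P(Y=0) = 0.080 + 0.051 + 0.026 + 0.028 = 0.185; P(X=0 | Y=0) = 0.080/0.185 = 0.43243.
P(Y=2) = 0.072 + 0.063 + 0.042 + 0.082 = 0.259; P(X=0 | Y=2) = 0.072/0.259 = 0.27799.
Difference = 0.1544.

0.1544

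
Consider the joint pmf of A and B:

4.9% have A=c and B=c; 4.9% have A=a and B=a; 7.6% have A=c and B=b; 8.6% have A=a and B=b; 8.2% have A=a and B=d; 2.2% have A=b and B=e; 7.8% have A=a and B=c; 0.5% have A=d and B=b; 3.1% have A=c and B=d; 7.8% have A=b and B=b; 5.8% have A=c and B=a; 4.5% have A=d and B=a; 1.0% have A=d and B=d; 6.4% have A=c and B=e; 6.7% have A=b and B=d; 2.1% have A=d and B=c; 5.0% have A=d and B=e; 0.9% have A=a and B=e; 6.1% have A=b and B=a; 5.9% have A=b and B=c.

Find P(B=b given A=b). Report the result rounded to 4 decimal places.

0.2718

P(A=b) = 0.061 + 0.078 + 0.059 + 0.067 + 0.022 = 0.287.
P(B=b | A=b) = 0.078/0.287 = 0.2718.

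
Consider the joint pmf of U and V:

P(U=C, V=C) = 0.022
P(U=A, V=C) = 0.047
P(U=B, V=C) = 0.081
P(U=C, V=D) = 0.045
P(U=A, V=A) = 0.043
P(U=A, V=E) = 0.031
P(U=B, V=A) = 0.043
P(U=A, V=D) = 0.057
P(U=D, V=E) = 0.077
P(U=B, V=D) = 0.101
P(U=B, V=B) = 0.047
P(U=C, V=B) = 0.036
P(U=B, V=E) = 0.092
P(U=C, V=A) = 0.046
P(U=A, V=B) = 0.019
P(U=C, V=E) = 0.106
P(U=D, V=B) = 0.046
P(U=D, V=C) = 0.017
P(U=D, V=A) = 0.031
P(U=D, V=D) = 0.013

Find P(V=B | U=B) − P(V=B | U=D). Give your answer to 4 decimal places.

P(U=B) = 0.043 + 0.047 + 0.081 + 0.101 + 0.092 = 0.364; P(V=B | U=B) = 0.047/0.364 = 0.12912.
P(U=D) = 0.031 + 0.046 + 0.017 + 0.013 + 0.077 = 0.184; P(V=B | U=D) = 0.046/0.184 = 0.25000.
Difference = -0.1209.

-0.1209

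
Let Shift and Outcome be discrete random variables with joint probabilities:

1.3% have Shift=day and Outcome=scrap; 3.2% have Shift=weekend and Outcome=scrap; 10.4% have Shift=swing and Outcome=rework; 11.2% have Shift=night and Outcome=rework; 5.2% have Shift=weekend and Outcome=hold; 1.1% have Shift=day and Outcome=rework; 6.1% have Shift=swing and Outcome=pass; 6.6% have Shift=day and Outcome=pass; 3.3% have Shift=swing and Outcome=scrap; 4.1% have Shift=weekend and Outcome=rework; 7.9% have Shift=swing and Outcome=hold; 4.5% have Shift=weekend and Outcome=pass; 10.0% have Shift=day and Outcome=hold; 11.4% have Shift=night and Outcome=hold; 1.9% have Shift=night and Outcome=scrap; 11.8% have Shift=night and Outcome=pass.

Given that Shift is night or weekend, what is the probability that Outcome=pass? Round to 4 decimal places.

0.3058

P(Shift=night) = 0.118 + 0.112 + 0.019 + 0.114 = 0.363.
P(Shift=weekend) = 0.045 + 0.041 + 0.032 + 0.052 = 0.170.
P(Shift ∈ {night, weekend}) = 0.363 + 0.170 = 0.533; P(Outcome=pass, Shift ∈ {night, weekend}) = 0.118 + 0.045 = 0.163.
P(Outcome=pass | Shift ∈ {night, weekend}) = 0.163/0.533 = 0.3058.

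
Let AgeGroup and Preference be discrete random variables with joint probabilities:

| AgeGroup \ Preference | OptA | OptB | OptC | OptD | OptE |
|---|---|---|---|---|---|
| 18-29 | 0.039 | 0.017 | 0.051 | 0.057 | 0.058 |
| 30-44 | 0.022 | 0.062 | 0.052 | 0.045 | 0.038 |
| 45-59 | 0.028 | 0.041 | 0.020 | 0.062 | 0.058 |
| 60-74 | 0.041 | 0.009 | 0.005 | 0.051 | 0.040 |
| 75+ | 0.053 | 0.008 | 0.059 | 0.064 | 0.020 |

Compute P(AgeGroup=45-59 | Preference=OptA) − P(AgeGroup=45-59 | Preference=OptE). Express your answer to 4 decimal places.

-0.1180

P(Preference=OptA) = 0.039 + 0.022 + 0.028 + 0.041 + 0.053 = 0.183; P(AgeGroup=45-59 | Preference=OptA) = 0.028/0.183 = 0.15301.
P(Preference=OptE) = 0.058 + 0.038 + 0.058 + 0.040 + 0.020 = 0.214; P(AgeGroup=45-59 | Preference=OptE) = 0.058/0.214 = 0.27103.
Difference = -0.1180.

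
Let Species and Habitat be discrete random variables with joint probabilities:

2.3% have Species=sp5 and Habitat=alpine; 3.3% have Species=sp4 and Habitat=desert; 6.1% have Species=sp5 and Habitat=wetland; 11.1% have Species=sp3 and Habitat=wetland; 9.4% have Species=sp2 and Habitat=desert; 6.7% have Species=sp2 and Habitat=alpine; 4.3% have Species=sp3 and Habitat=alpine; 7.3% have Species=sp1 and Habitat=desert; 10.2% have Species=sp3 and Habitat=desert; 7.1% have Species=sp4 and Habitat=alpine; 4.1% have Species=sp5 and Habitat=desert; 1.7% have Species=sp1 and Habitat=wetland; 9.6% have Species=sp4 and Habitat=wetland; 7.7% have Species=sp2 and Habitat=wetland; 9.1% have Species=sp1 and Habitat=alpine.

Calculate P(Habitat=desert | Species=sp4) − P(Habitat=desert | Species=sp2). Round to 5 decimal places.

-0.22996

P(Species=sp4) = 0.096 + 0.033 + 0.071 = 0.200; P(Habitat=desert | Species=sp4) = 0.033/0.200 = 0.165000.
P(Species=sp2) = 0.077 + 0.094 + 0.067 = 0.238; P(Habitat=desert | Species=sp2) = 0.094/0.238 = 0.394958.
Difference = -0.22996.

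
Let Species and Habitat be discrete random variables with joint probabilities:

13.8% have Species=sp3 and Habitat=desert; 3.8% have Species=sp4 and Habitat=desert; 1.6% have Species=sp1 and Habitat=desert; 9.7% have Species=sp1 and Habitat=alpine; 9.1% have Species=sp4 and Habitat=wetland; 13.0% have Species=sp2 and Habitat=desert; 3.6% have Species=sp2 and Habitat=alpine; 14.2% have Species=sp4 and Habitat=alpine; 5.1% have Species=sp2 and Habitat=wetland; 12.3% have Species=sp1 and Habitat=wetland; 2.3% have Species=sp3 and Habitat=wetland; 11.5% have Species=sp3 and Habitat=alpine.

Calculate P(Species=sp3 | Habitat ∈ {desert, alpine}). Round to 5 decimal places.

P(Habitat=desert) = 0.016 + 0.130 + 0.138 + 0.038 = 0.322.
P(Habitat=alpine) = 0.097 + 0.036 + 0.115 + 0.142 = 0.390.
P(Habitat ∈ {desert, alpine}) = 0.322 + 0.390 = 0.712; P(Species=sp3, Habitat ∈ {desert, alpine}) = 0.138 + 0.115 = 0.253.
P(Species=sp3 | Habitat ∈ {desert, alpine}) = 0.253/0.712 = 0.35534.

0.35534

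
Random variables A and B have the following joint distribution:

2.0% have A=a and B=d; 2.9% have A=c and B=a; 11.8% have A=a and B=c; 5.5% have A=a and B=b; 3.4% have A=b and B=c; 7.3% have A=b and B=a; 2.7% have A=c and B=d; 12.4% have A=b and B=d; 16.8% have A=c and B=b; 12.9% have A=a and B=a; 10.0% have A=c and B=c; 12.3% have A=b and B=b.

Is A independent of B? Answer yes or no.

no

P(A=b) = 0.354 and P(B=d) = 0.171, so their product is 0.06053, but P(A=b, B=d) = 0.124. Since these differ, A and B are not independent.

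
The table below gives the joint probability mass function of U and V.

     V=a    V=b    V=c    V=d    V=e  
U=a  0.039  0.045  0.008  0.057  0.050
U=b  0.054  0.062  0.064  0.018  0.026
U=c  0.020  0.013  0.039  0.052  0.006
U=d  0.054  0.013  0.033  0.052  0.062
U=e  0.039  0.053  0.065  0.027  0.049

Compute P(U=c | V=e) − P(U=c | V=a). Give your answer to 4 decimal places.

-0.0660

P(V=e) = 0.050 + 0.026 + 0.006 + 0.062 + 0.049 = 0.193; P(U=c | V=e) = 0.006/0.193 = 0.03109.
P(V=a) = 0.039 + 0.054 + 0.020 + 0.054 + 0.039 = 0.206; P(U=c | V=a) = 0.020/0.206 = 0.09709.
Difference = -0.0660.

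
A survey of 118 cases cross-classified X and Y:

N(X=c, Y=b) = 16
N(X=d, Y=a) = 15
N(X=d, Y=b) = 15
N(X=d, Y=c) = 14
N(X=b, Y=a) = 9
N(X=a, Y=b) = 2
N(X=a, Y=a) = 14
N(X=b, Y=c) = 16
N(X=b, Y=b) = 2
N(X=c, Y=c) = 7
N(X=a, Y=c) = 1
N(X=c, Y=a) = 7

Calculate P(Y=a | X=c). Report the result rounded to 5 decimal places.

Total with X=c: 7 + 16 + 7 = 30.
P(Y=a | X=c) = 7/30 = 0.23333.

0.23333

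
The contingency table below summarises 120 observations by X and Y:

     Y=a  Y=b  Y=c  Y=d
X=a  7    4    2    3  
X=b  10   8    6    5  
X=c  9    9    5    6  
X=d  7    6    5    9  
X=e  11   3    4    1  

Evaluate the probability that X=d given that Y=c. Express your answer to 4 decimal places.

Total with Y=c: 2 + 6 + 5 + 5 + 4 = 22.
P(X=d | Y=c) = 5/22 = 0.2273.

0.2273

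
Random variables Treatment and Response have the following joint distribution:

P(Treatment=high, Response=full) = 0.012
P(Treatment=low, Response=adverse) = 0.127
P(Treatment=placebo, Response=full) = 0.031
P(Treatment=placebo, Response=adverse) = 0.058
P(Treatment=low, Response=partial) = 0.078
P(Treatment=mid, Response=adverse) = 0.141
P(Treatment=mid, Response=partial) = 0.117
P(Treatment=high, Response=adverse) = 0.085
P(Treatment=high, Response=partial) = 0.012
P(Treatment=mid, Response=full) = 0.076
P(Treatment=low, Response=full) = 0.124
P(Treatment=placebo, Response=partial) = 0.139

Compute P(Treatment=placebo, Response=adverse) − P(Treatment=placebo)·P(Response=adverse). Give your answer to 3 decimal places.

-0.036

P(Treatment=placebo) = 0.139 + 0.031 + 0.058 = 0.228.
P(Response=adverse) = 0.058 + 0.127 + 0.141 + 0.085 = 0.411.
P(Treatment=placebo, Response=adverse) − P(Treatment=placebo)P(Response=adverse) = 0.058 − 0.228×0.411 = -0.036.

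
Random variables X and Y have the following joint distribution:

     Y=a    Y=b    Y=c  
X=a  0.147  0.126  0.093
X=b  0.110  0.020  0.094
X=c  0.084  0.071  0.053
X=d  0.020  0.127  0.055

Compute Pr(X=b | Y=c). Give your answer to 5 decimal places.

0.31864

P(Y=c) = 0.093 + 0.094 + 0.053 + 0.055 = 0.295.
P(X=b | Y=c) = 0.094/0.295 = 0.31864.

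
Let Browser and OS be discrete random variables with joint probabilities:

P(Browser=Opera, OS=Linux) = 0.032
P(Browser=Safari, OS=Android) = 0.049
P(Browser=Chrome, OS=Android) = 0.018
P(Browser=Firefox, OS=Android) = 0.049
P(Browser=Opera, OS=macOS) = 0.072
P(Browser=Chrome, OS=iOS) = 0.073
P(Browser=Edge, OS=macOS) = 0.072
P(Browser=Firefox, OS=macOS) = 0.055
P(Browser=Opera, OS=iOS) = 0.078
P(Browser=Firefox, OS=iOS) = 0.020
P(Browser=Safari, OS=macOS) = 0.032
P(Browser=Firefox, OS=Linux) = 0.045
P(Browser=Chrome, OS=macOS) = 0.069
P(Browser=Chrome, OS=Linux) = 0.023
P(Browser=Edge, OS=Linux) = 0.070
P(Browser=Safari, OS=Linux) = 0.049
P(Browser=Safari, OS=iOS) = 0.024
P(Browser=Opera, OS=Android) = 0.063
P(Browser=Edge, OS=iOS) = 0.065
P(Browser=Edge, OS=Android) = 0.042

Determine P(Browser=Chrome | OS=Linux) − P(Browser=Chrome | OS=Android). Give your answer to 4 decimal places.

P(OS=Linux) = 0.023 + 0.045 + 0.049 + 0.070 + 0.032 = 0.219; P(Browser=Chrome | OS=Linux) = 0.023/0.219 = 0.10502.
P(OS=Android) = 0.018 + 0.049 + 0.049 + 0.042 + 0.063 = 0.221; P(Browser=Chrome | OS=Android) = 0.018/0.221 = 0.08145.
Difference = 0.0236.

0.0236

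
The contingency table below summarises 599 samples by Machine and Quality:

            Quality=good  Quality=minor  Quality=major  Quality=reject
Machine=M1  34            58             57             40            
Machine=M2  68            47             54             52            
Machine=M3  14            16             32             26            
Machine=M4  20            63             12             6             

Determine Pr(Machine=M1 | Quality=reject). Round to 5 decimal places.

Total with Quality=reject: 40 + 52 + 26 + 6 = 124.
P(Machine=M1 | Quality=reject) = 40/124 = 0.32258.

0.32258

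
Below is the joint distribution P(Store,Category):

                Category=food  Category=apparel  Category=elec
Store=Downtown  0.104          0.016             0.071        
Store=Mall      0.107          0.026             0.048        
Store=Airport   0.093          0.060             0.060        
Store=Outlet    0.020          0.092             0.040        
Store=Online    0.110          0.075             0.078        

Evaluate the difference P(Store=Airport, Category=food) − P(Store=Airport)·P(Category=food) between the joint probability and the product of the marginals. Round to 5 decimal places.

0.00056

P(Store=Airport) = 0.093 + 0.060 + 0.060 = 0.213.
P(Category=food) = 0.104 + 0.107 + 0.093 + 0.020 + 0.110 = 0.434.
P(Store=Airport, Category=food) − P(Store=Airport)P(Category=food) = 0.093 − 0.213×0.434 = 0.00056.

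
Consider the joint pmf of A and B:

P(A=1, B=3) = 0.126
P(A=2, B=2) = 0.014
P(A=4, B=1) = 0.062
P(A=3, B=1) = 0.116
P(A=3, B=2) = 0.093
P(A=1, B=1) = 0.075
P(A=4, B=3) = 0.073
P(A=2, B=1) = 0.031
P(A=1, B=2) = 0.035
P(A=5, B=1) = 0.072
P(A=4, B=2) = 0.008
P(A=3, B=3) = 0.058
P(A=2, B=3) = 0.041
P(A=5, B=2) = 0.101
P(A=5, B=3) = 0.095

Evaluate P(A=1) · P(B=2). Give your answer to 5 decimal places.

0.05924

P(A=1) = 0.075 + 0.035 + 0.126 = 0.236.
P(B=2) = 0.035 + 0.014 + 0.093 + 0.008 + 0.101 = 0.251.
Product: 0.236 × 0.251 = 0.05924.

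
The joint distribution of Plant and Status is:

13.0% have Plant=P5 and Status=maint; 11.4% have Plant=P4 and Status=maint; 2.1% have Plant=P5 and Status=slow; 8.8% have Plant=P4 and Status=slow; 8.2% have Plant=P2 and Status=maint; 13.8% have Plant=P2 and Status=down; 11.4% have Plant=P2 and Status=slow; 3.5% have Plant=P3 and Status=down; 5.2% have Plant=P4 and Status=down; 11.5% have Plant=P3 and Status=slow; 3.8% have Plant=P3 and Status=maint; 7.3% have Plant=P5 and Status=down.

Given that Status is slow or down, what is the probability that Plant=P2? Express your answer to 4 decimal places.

0.3962

P(Status=slow) = 0.114 + 0.115 + 0.088 + 0.021 = 0.338.
P(Status=down) = 0.138 + 0.035 + 0.052 + 0.073 = 0.298.
P(Status ∈ {slow, down}) = 0.338 + 0.298 = 0.636; P(Plant=P2, Status ∈ {slow, down}) = 0.114 + 0.138 = 0.252.
P(Plant=P2 | Status ∈ {slow, down}) = 0.252/0.636 = 0.3962.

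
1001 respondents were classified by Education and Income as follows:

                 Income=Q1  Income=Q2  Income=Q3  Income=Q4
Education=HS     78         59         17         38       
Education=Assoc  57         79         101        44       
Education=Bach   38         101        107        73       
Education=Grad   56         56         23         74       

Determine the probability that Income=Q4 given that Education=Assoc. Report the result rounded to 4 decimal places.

0.1566

Total with Education=Assoc: 57 + 79 + 101 + 44 = 281.
P(Income=Q4 | Education=Assoc) = 44/281 = 0.1566.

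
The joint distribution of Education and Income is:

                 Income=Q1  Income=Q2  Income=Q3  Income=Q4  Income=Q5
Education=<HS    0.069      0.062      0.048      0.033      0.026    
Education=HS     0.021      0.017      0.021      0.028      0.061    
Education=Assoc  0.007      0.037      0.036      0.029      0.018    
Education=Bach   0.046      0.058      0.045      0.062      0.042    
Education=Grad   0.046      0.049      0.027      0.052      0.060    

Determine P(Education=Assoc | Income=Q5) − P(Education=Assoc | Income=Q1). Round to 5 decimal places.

0.04992

P(Income=Q5) = 0.026 + 0.061 + 0.018 + 0.042 + 0.060 = 0.207; P(Education=Assoc | Income=Q5) = 0.018/0.207 = 0.086957.
P(Income=Q1) = 0.069 + 0.021 + 0.007 + 0.046 + 0.046 = 0.189; P(Education=Assoc | Income=Q1) = 0.007/0.189 = 0.037037.
Difference = 0.04992.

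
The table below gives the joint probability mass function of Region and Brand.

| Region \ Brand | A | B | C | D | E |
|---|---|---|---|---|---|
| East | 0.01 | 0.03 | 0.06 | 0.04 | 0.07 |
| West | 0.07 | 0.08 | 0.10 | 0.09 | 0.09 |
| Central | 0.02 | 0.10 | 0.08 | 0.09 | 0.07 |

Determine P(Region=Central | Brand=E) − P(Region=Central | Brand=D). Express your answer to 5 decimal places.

P(Brand=E) = 0.07 + 0.09 + 0.07 = 0.23; P(Region=Central | Brand=E) = 0.07/0.23 = 0.304348.
P(Brand=D) = 0.04 + 0.09 + 0.09 = 0.22; P(Region=Central | Brand=D) = 0.09/0.22 = 0.409091.
Difference = -0.10474.

-0.10474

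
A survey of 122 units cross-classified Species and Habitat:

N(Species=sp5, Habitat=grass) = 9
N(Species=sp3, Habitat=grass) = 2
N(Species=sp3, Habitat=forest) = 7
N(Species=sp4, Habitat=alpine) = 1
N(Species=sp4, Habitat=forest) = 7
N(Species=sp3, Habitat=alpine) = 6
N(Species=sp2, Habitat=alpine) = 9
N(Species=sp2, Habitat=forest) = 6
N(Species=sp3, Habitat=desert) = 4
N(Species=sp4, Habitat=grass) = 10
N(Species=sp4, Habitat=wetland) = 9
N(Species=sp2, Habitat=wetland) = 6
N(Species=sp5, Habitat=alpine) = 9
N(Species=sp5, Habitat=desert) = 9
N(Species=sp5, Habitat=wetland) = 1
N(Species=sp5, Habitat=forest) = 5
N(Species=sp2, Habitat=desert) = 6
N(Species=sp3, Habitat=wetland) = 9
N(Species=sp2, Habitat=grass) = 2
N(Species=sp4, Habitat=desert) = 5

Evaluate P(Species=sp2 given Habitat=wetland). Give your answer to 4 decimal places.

Total with Habitat=wetland: 6 + 9 + 9 + 1 = 25.
P(Species=sp2 | Habitat=wetland) = 6/25 = 0.2400.

0.2400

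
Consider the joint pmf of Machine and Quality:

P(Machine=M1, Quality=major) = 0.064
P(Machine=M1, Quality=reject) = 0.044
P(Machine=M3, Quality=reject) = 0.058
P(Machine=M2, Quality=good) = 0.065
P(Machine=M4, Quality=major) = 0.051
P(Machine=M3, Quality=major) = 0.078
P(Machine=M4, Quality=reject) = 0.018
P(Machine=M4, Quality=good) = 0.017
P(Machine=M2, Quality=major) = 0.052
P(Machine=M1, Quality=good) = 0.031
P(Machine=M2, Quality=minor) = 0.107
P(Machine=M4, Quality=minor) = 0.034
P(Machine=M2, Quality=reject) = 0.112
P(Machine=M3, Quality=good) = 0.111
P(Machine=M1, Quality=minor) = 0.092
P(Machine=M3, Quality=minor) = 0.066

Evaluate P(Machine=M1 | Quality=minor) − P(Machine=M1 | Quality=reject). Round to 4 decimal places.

0.1180

P(Quality=minor) = 0.092 + 0.107 + 0.066 + 0.034 = 0.299; P(Machine=M1 | Quality=minor) = 0.092/0.299 = 0.30769.
P(Quality=reject) = 0.044 + 0.112 + 0.058 + 0.018 = 0.232; P(Machine=M1 | Quality=reject) = 0.044/0.232 = 0.18966.
Difference = 0.1180.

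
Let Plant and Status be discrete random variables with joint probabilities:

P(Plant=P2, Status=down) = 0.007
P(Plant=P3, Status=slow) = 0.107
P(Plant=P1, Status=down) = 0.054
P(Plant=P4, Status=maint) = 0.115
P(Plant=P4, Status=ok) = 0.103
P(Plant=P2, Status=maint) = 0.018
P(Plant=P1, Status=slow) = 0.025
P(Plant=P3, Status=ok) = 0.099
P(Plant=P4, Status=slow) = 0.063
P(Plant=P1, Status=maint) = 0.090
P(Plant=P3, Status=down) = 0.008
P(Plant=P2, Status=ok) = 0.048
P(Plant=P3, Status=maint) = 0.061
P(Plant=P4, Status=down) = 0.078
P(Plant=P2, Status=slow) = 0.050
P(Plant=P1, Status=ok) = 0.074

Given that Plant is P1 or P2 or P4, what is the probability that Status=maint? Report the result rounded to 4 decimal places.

P(Plant=P1) = 0.074 + 0.025 + 0.054 + 0.090 = 0.243.
P(Plant=P2) = 0.048 + 0.050 + 0.007 + 0.018 = 0.123.
P(Plant=P4) = 0.103 + 0.063 + 0.078 + 0.115 = 0.359.
P(Plant ∈ {P1, P2, P4}) = 0.243 + 0.123 + 0.359 = 0.725; P(Status=maint, Plant ∈ {P1, P2, P4}) = 0.090 + 0.018 + 0.115 = 0.223.
P(Status=maint | Plant ∈ {P1, P2, P4}) = 0.223/0.725 = 0.3076.

0.3076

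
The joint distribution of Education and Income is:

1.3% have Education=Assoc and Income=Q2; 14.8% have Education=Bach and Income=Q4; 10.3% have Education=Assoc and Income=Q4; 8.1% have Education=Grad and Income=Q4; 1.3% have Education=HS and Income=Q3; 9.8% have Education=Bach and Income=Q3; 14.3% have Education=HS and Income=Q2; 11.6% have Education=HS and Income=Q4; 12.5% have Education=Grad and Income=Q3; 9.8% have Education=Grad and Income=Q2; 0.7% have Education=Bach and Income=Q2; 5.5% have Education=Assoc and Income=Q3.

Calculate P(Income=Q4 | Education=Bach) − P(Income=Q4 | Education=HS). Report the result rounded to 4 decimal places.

0.1585

P(Education=Bach) = 0.007 + 0.098 + 0.148 = 0.253; P(Income=Q4 | Education=Bach) = 0.148/0.253 = 0.58498.
P(Education=HS) = 0.143 + 0.013 + 0.116 = 0.272; P(Income=Q4 | Education=HS) = 0.116/0.272 = 0.42647.
Difference = 0.1585.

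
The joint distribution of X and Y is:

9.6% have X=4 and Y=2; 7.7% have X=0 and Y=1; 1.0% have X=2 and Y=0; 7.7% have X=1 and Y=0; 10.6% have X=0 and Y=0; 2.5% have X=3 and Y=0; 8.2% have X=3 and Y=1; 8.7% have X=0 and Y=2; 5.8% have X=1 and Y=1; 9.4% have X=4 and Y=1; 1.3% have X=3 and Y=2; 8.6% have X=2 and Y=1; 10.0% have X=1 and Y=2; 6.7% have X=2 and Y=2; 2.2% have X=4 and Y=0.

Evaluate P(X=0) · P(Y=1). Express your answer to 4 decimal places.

0.1072

P(X=0) = 0.106 + 0.077 + 0.087 = 0.270.
P(Y=1) = 0.077 + 0.058 + 0.086 + 0.082 + 0.094 = 0.397.
Product: 0.270 × 0.397 = 0.1072.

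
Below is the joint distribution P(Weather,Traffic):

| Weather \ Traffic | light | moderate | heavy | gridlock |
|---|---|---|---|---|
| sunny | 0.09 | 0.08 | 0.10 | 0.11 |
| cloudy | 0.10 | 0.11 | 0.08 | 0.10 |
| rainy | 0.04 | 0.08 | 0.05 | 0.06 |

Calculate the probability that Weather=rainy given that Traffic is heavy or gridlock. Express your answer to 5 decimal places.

P(Traffic=heavy) = 0.10 + 0.08 + 0.05 = 0.23.
P(Traffic=gridlock) = 0.11 + 0.10 + 0.06 = 0.27.
P(Traffic ∈ {heavy, gridlock}) = 0.23 + 0.27 = 0.50; P(Weather=rainy, Traffic ∈ {heavy, gridlock}) = 0.05 + 0.06 = 0.11.
P(Weather=rainy | Traffic ∈ {heavy, gridlock}) = 0.11/0.50 = 0.22000.

0.22000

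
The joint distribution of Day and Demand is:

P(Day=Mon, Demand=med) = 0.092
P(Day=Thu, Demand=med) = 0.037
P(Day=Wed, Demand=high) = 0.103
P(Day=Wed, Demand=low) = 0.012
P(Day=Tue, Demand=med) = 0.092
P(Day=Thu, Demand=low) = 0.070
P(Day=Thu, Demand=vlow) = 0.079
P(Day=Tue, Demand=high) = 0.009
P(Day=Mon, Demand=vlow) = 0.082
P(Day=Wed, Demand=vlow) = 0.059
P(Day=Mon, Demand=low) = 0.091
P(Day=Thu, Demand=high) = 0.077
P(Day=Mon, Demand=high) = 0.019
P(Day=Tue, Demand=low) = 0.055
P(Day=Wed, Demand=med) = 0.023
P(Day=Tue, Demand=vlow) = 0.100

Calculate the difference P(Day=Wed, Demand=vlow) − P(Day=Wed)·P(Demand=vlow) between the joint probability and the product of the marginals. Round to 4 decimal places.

P(Day=Wed) = 0.059 + 0.012 + 0.023 + 0.103 = 0.197.
P(Demand=vlow) = 0.082 + 0.100 + 0.059 + 0.079 = 0.320.
P(Day=Wed, Demand=vlow) − P(Day=Wed)P(Demand=vlow) = 0.059 − 0.197×0.320 = -0.0040.

-0.0040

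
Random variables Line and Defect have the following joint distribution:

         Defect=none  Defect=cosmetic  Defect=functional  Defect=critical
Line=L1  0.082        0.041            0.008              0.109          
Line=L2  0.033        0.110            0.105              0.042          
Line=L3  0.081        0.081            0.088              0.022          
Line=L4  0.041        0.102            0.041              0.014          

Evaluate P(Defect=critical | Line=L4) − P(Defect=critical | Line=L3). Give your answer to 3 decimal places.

-0.010

P(Line=L4) = 0.041 + 0.102 + 0.041 + 0.014 = 0.198; P(Defect=critical | Line=L4) = 0.014/0.198 = 0.0707.
P(Line=L3) = 0.081 + 0.081 + 0.088 + 0.022 = 0.272; P(Defect=critical | Line=L3) = 0.022/0.272 = 0.0809.
Difference = -0.010.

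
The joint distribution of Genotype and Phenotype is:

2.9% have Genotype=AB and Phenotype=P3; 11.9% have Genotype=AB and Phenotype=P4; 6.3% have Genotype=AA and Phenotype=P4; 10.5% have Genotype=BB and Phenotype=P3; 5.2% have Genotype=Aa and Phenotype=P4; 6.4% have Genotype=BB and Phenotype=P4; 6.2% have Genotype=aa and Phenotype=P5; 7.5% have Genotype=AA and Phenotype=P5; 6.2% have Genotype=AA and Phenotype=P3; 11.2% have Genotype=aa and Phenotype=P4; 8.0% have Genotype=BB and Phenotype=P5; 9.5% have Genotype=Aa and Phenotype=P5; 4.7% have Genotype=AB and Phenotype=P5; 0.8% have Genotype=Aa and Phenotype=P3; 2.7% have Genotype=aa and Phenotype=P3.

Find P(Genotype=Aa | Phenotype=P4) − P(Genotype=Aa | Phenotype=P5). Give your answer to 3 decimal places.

P(Phenotype=P4) = 0.063 + 0.052 + 0.112 + 0.119 + 0.064 = 0.410; P(Genotype=Aa | Phenotype=P4) = 0.052/0.410 = 0.1268.
P(Phenotype=P5) = 0.075 + 0.095 + 0.062 + 0.047 + 0.080 = 0.359; P(Genotype=Aa | Phenotype=P5) = 0.095/0.359 = 0.2646.
Difference = -0.138.

-0.138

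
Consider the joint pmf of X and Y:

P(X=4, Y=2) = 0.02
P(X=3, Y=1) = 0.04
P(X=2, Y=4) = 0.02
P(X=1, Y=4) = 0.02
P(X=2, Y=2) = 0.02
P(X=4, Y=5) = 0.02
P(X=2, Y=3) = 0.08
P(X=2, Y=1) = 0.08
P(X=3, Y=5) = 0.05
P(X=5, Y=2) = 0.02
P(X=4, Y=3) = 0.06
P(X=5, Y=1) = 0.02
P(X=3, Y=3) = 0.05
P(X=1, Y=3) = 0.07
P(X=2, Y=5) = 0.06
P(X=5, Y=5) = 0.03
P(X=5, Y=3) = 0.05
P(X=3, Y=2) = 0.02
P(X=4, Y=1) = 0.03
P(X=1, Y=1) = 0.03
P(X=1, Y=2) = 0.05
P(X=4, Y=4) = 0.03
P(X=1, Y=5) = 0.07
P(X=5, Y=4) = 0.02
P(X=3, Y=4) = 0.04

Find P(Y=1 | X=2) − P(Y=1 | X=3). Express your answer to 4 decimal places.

0.1077

P(X=2) = 0.08 + 0.02 + 0.08 + 0.02 + 0.06 = 0.26; P(Y=1 | X=2) = 0.08/0.26 = 0.30769.
P(X=3) = 0.04 + 0.02 + 0.05 + 0.04 + 0.05 = 0.20; P(Y=1 | X=3) = 0.04/0.20 = 0.20000.
Difference = 0.1077.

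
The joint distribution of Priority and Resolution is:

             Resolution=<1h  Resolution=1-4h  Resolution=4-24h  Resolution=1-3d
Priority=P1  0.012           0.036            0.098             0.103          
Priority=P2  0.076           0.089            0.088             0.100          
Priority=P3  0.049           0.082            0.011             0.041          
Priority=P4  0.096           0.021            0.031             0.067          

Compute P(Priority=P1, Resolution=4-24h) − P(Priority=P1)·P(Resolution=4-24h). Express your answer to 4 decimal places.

P(Priority=P1) = 0.012 + 0.036 + 0.098 + 0.103 = 0.249.
P(Resolution=4-24h) = 0.098 + 0.088 + 0.011 + 0.031 = 0.228.
P(Priority=P1, Resolution=4-24h) − P(Priority=P1)P(Resolution=4-24h) = 0.098 − 0.249×0.228 = 0.0412.

0.0412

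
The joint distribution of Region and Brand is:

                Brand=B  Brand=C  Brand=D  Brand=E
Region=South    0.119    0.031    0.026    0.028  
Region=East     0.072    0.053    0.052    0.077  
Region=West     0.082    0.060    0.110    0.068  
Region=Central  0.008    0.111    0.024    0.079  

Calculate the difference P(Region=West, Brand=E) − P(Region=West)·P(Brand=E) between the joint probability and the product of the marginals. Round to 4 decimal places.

-0.0126

P(Region=West) = 0.082 + 0.060 + 0.110 + 0.068 = 0.320.
P(Brand=E) = 0.028 + 0.077 + 0.068 + 0.079 = 0.252.
P(Region=West, Brand=E) − P(Region=West)P(Brand=E) = 0.068 − 0.320×0.252 = -0.0126.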